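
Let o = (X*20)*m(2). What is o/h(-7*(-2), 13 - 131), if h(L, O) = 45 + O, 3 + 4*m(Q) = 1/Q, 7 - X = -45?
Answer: 650/73 ≈ 8.9041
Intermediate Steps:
X = 52 (X = 7 - 1*(-45) = 7 + 45 = 52)
m(Q) = -3/4 + 1/(4*Q)
o = -650 (o = (52*20)*((1/4)*(1 - 3*2)/2) = 1040*((1/4)*(1/2)*(1 - 6)) = 1040*((1/4)*(1/2)*(-5)) = 1040*(-5/8) = -650)
o/h(-7*(-2), 13 - 131) = -650/(45 + (13 - 131)) = -650/(45 - 118) = -650/(-73) = -650*(-1/73) = 650/73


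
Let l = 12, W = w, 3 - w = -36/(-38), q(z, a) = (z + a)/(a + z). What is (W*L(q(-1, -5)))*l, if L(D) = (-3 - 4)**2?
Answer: 22932/19 ≈ 1206.9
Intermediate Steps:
q(z, a) = 1 (q(z, a) = (a + z)/(a + z) = 1)
w = 39/19 (w = 3 - (-36)/(-38) = 3 - (-36)*(-1)/38 = 3 - 1*18/19 = 3 - 18/19 = 39/19 ≈ 2.0526)
L(D) = 49 (L(D) = (-7)**2 = 49)
W = 39/19 ≈ 2.0526
(W*L(q(-1, -5)))*l = ((39/19)*49)*12 = (1911/19)*12 = 22932/19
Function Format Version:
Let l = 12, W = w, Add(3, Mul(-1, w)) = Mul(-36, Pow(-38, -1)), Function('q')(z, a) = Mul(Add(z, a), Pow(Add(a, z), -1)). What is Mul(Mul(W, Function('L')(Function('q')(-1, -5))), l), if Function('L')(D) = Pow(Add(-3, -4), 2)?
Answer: Rational(22932, 19) ≈ 1206.9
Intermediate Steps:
Function('q')(z, a) = 1 (Function('q')(z, a) = Mul(Add(a, z), Pow(Add(a, z), -1)) = 1)
w = Rational(39, 19) (w = Add(3, Mul(-1, Mul(-36, Pow(-38, -1)))) = Add(3, Mul(-1, Mul(-36, Rational(-1, 38)))) = Add(3, Mul(-1, Rational(18, 19))) = Add(3, Rational(-18, 19)) = Rational(39, 19) ≈ 2.0526)
Function('L')(D) = 49 (Function('L')(D) = Pow(-7, 2) = 49)
W = Rational(39, 19) ≈ 2.0526
Mul(Mul(W, Function('L')(Function('q')(-1, -5))), l) = Mul(Mul(Rational(39, 19), 49), 12) = Mul(Rational(1911, 19), 12) = Rational(22932, 19)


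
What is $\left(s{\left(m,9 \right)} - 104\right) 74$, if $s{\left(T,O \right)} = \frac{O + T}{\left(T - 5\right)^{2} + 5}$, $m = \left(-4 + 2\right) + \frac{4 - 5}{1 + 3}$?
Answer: $- \frac{2360008}{307} \approx -7687.3$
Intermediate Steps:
$m = - \frac{9}{4}$ ($m = -2 - \frac{1}{4} = - \frac{9}{4} \approx -2.25$)
$s{\left(T,O \right)} = \frac{O + T}{5 + \left(-5 + T\right)^{2}}$ ($s{\left(T,O \right)} = \frac{O + T}{\left(-5 + T\right)^{2} + 5} = \frac{O + T}{5 + \left(-5 + T\right)^{2}}$)
$\left(s{\left(m,9 \right)} - 104\right) 74 = \left(\frac{9 - \frac{9}{4}}{5 + \left(-5 - \frac{9}{4}\right)^{2}} - 104\right) 74 = \left(\frac{1}{5 + \left(- \frac{29}{4}\right)^{2}} \cdot \frac{27}{4} - 104\right) 74 = \left(\frac{1}{5 + \frac{841}{16}} \cdot \frac{27}{4} - 104\right) 74 = \left(\frac{1}{\frac{921}{16}} \cdot \frac{27}{4} - 104\right) 74 = \left(\frac{16}{921} \cdot \frac{27}{4} - 104\right) 74 = \left(\frac{36}{307} - 104\right) 74 = \left(- \frac{31892}{307}\right) 74 = - \frac{2360008}{307}$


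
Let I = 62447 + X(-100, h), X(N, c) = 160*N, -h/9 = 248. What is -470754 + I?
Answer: -424307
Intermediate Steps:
h = -2232 (h = -9*248 = -2232)
I = 46447 (I = 62447 + 160*(-100) = 62447 - 16000 = 46447)
-470754 + I = -470754 + 46447 = -424307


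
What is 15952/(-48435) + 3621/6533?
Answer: 71168719/316425855 ≈ 0.22491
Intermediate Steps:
15952/(-48435) + 3621/6533 = 15952*(-1/48435) + 3621*(1/6533) = -15952/48435 + 3621/6533 = 71168719/316425855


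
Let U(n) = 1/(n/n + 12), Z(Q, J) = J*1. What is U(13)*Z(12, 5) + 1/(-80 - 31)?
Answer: 542/1443 ≈ 0.37561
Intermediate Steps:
Z(Q, J) = J
U(n) = 1/13 (U(n) = 1/(1 + 12) = 1/13)
U(13)*Z(12, 5) + 1/(-80 - 31) = (1/13)*5 + 1/(-80 - 31) = 5/13 + 1/(-111) = 5/13 - 1/111 = 542/1443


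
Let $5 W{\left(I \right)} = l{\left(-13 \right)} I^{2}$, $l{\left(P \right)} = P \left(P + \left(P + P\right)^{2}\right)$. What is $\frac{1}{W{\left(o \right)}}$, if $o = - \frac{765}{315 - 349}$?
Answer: $- \frac{4}{3490695} \approx -1.1459 \cdot 10^{-6}$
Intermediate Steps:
$l{\left(P \right)} = P \left(P + 4 P^{2}\right)$ ($l{\left(P \right)} = P \left(P + \left(2 P\right)^{2}\right) = P \left(P + 4 P^{2}\right)$)
$o = \frac{45}{2}$ ($o = - \frac{765}{-34} = \left(-765\right) \left(- \frac{1}{34}\right) = \frac{45}{2} \approx 22.5$)
$W{\left(I \right)} = - \frac{8619 I^{2}}{5}$ ($W{\left(I \right)} = \frac{\left(-13\right)^{2} \left(1 + 4 \left(-13\right)\right) I^{2}}{5} = \frac{169 \left(1 - 52\right) I^{2}}{5} = \frac{169 \left(-51\right) I^{2}}{5} = \frac{\left(-8619\right) I^{2}}{5} = - \frac{8619 I^{2}}{5}$)
$\frac{1}{W{\left(o \right)}} = \frac{1}{\left(- \frac{8619}{5}\right) \left(\frac{45}{2}\right)^{2}} = \frac{1}{\left(- \frac{8619}{5}\right) \frac{2025}{4}} = \frac{1}{- \frac{3490695}{4}} = - \frac{4}{3490695}$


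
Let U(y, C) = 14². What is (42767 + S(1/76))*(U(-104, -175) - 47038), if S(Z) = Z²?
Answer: -5785506782253/2888 ≈ -2.0033e+9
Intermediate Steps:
U(y, C) = 196
(42767 + S(1/76))*(U(-104, -175) - 47038) = (42767 + (1/76)²)*(196 - 47038) = (42767 + (1/76)²)*(-46842) = (42767 + 1/5776)*(-46842) = (247022193/5776)*(-46842) = -5785506782253/2888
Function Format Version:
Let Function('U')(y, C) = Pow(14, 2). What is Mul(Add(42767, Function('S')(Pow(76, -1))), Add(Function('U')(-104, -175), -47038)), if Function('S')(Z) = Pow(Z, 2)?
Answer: Rational(-5785506782253, 2888) ≈ -2.0033e+9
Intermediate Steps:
Function('U')(y, C) = 196
Mul(Add(42767, Function('S')(Pow(76, -1))), Add(Function('U')(-104, -175), -47038)) = Mul(Add(42767, Pow(Pow(76, -1), 2)), Add(196, -47038)) = Mul(Add(42767, Pow(Rational(1, 76), 2)), -46842) = Mul(Add(42767, Rational(1, 5776)), -46842) = Mul(Rational(247022193, 5776), -46842) = Rational(-5785506782253, 2888)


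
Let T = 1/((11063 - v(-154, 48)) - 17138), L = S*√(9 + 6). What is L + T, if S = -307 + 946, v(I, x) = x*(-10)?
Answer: -1/5595 + 639*√15 ≈ 2474.8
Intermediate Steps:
v(I, x) = -10*x
S = 639
L = 639*√15 (L = 639*√(9 + 6) = 639*√15 ≈ 2474.8)
T = -1/5595 (T = 1/((11063 - (-10)*48) - 17138) = 1/((11063 - 1*(-480)) - 17138) = 1/((11063 + 480) - 17138) = 1/(11543 - 17138) = 1/(-5595) = -1/5595 ≈ -0.00017873)
L + T = 639*√15 - 1/5595 = -1/5595 + 639*√15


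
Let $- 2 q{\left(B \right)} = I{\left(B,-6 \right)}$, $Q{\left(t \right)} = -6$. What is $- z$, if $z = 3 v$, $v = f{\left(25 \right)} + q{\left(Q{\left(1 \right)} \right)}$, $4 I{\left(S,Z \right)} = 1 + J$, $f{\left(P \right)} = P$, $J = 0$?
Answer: $- \frac{597}{8} \approx -74.625$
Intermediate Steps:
$I{\left(S,Z \right)} = \frac{1}{4}$ ($I{\left(S,Z \right)} = \frac{1 + 0}{4} = \frac{1}{4} \cdot 1 = \frac{1}{4}$)
$q{\left(B \right)} = - \frac{1}{8}$ ($q{\left(B \right)} = \left(- \frac{1}{2}\right) \frac{1}{4} = - \frac{1}{8}$)
$v = \frac{199}{8}$ ($v = 25 - \frac{1}{8} = \frac{199}{8} \approx 24.875$)
$z = \frac{597}{8}$ ($z = 3 \cdot \frac{199}{8} = \frac{597}{8} \approx 74.625$)
$- z = \left(-1\right) \frac{597}{8} = - \frac{597}{8}$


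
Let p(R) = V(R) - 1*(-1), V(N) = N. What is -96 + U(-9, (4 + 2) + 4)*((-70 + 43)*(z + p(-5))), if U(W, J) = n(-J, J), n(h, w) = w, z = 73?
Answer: -18726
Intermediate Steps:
U(W, J) = J
p(R) = 1 + R (p(R) = R - 1*(-1) = R + 1 = 1 + R)
-96 + U(-9, (4 + 2) + 4)*((-70 + 43)*(z + p(-5))) = -96 + ((4 + 2) + 4)*((-70 + 43)*(73 + (1 - 5))) = -96 + (6 + 4)*(-27*(73 - 4)) = -96 + 10*(-27*69) = -96 + 10*(-1863) = -96 - 18630 = -18726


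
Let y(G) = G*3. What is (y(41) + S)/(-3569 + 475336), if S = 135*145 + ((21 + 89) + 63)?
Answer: 19871/471767 ≈ 0.042120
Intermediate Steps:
y(G) = 3*G
S = 19748 (S = 19575 + (110 + 63) = 19575 + 173 = 19748)
(y(41) + S)/(-3569 + 475336) = (3*41 + 19748)/(-3569 + 475336) = (123 + 19748)/471767 = 19871*(1/471767) = 19871/471767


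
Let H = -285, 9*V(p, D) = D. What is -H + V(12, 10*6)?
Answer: 875/3 ≈ 291.67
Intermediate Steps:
V(p, D) = D/9
-H + V(12, 10*6) = -1*(-285) + (10*6)/9 = 285 + (⅑)*60 = 285 + 20/3 = 875/3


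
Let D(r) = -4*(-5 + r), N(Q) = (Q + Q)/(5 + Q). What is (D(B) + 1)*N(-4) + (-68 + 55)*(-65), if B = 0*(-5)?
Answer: 677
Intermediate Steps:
N(Q) = 2*Q/(5 + Q) (N(Q) = (2*Q)/(5 + Q) = 2*Q/(5 + Q))
B = 0
D(r) = 20 - 4*r
(D(B) + 1)*N(-4) + (-68 + 55)*(-65) = ((20 - 4*0) + 1)*(2*(-4)/(5 - 4)) + (-68 + 55)*(-65) = ((20 + 0) + 1)*(2*(-4)/1) - 13*(-65) = (20 + 1)*(2*(-4)*1) + 845 = 21*(-8) + 845 = -168 + 845 = 677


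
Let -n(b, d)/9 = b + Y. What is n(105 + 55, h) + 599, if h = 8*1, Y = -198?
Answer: 941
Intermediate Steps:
h = 8
n(b, d) = 1782 - 9*b (n(b, d) = -9*(b - 198) = -9*(-198 + b) = 1782 - 9*b)
n(105 + 55, h) + 599 = (1782 - 9*(105 + 55)) + 599 = (1782 - 9*160) + 599 = (1782 - 1440) + 599 = 342 + 599 = 941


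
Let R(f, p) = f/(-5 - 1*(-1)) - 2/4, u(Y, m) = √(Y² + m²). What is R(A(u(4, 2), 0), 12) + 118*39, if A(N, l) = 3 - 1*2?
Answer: 18405/4 ≈ 4601.3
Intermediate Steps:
A(N, l) = 1 (A(N, l) = 3 - 2 = 1)
R(f, p) = -½ - f/4 (R(f, p) = f/(-5 + 1) - 2*¼ = f/(-4) - ½ = f*(-¼) - ½ = -f/4 - ½ = -½ - f/4)
R(A(u(4, 2), 0), 12) + 118*39 = (-½ - ¼*1) + 118*39 = (-½ - ¼) + 4602 = -¾ + 4602 = 18405/4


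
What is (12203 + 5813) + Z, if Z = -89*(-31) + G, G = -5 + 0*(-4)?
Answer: 20770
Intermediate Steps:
G = -5 (G = -5 + 0 = -5)
Z = 2754 (Z = -89*(-31) - 5 = 2759 - 5 = 2754)
(12203 + 5813) + Z = (12203 + 5813) + 2754 = 18016 + 2754 = 20770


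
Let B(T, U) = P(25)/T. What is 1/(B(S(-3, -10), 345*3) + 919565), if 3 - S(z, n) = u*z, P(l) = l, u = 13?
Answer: 42/38621755 ≈ 1.0875e-6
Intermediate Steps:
S(z, n) = 3 - 13*z
B(T, U) = 25/T
1/(B(S(-3, -10), 345*3) + 919565) = 1/(25/(3 - 13*(-3)) + 919565) = 1/(25/(3 + 39) + 919565) = 1/(25/42 + 919565) = 1/(38621755/42) = 42/38621755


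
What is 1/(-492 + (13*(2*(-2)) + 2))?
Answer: -1/542 ≈ -0.0018450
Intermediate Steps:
1/(-492 + (13*(2*(-2)) + 2)) = 1/(-492 + (13*(-4) + 2)) = 1/(-492 + (-52 + 2)) = 1/(-492 - 50) = 1/(-542) = -1/542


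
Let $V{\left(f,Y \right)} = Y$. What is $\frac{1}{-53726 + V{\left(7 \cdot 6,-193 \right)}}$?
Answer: $- \frac{1}{53919} \approx -1.8546 \cdot 10^{-5}$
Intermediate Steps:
$\frac{1}{-53726 + V{\left(7 \cdot 6,-193 \right)}} = \frac{1}{-53726 - 193} = \frac{1}{-53919} = - \frac{1}{53919}$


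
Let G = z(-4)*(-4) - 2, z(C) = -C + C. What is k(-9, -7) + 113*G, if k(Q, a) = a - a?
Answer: -226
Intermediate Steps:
z(C) = 0
G = -2 (G = 0*(-4) - 2 = 0 - 2 = -2)
k(Q, a) = 0
k(-9, -7) + 113*G = 0 + 113*(-2) = 0 - 226 = -226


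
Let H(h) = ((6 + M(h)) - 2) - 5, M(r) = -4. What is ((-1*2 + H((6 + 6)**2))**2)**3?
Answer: 117649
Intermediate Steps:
H(h) = -5 (H(h) = ((6 - 4) - 2) - 5 = (2 - 2) - 5 = 0 - 5 = -5)
((-1*2 + H((6 + 6)**2))**2)**3 = ((-1*2 - 5)**2)**3 = ((-2 - 5)**2)**3 = ((-7)**2)**3 = 49**3 = 117649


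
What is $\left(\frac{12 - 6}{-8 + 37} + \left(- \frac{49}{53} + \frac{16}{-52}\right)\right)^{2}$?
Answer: $\frac{419717169}{399240361} \approx 1.0513$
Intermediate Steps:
$\left(\frac{12 - 6}{-8 + 37} + \left(- \frac{49}{53} + \frac{16}{-52}\right)\right)^{2} = \left(\frac{6}{29} + \left(\left(-49\right) \frac{1}{53} + 16 \left(- \frac{1}{52}\right)\right)\right)^{2} = \left(6 \cdot \frac{1}{29} - \frac{849}{689}\right)^{2} = \left(\frac{6}{29} - \frac{849}{689}\right)^{2} = \left(- \frac{20487}{19981}\right)^{2} = \frac{419717169}{399240361}$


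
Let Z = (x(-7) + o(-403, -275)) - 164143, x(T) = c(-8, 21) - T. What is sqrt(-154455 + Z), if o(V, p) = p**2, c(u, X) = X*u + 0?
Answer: I*sqrt(243134) ≈ 493.09*I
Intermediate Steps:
c(u, X) = X*u
x(T) = -168 - T (x(T) = 21*(-8) - T = -168 - T)
Z = -88679 (Z = ((-168 - 1*(-7)) + (-275)**2) - 164143 = ((-168 + 7) + 75625) - 164143 = (-161 + 75625) - 164143 = 75464 - 164143 = -88679)
sqrt(-154455 + Z) = sqrt(-154455 - 88679) = sqrt(-243134) = I*sqrt(243134)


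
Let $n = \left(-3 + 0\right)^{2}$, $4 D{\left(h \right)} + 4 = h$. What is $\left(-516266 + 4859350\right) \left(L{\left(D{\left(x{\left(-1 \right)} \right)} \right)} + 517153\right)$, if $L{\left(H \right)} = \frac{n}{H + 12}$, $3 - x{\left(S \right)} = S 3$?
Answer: $\frac{56151051171812}{25} \approx 2.246 \cdot 10^{12}$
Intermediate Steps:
$x{\left(S \right)} = 3 - 3 S$ ($x{\left(S \right)} = 3 - S 3 = 3 - 3 S$)
$D{\left(h \right)} = -1 + \frac{h}{4}$
$n = 9$ ($n = \left(-3\right)^{2} = 9$)
$L{\left(H \right)} = \frac{9}{12 + H}$ ($L{\left(H \right)} = \frac{9}{H + 12} = \frac{9}{12 + H}$)
$\left(-516266 + 4859350\right) \left(L{\left(D{\left(x{\left(-1 \right)} \right)} \right)} + 517153\right) = \left(-516266 + 4859350\right) \left(\frac{9}{12 - \left(1 - \frac{3 - -3}{4}\right)} + 517153\right) = 4343084 \left(\frac{9}{12 - \left(1 - \frac{3 + 3}{4}\right)} + 517153\right) = 4343084 \left(\frac{9}{12 + \left(-1 + \frac{1}{4} \cdot 6\right)} + 517153\right) = 4343084 \left(\frac{9}{12 + \left(-1 + \frac{3}{2}\right)} + 517153\right) = 4343084 \left(\frac{9}{12 + \frac{1}{2}} + 517153\right) = 4343084 \left(\frac{9}{\frac{25}{2}} + 517153\right) = 4343084 \left(9 \cdot \frac{2}{25} + 517153\right) = 4343084 \left(\frac{18}{25} + 517153\right) = 4343084 \cdot \frac{12928843}{25} = \frac{56151051171812}{25}$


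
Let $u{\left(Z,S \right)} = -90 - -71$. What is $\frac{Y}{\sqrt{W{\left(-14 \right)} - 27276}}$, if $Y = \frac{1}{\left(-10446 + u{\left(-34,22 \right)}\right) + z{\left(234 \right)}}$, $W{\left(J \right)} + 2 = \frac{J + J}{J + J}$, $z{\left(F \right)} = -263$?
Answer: $\frac{i \sqrt{27277}}{292627656} \approx 5.644 \cdot 10^{-7} i$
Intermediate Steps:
$W{\left(J \right)} = -1$ ($W{\left(J \right)} = -2 + \frac{J + J}{J + J} = -2 + \frac{2 J}{2 J} = -2 + 2 J \frac{1}{2 J} = -2 + 1 = -1$)
$u{\left(Z,S \right)} = -19$ ($u{\left(Z,S \right)} = -90 + 71 = -19$)
$Y = - \frac{1}{10728}$ ($Y = \frac{1}{\left(-10446 - 19\right) - 263} = \frac{1}{-10465 - 263} = \frac{1}{-10728} = - \frac{1}{10728} \approx -9.3214 \cdot 10^{-5}$)
$\frac{Y}{\sqrt{W{\left(-14 \right)} - 27276}} = - \frac{1}{10728 \sqrt{-1 - 27276}} = - \frac{1}{10728 \sqrt{-27277}} = - \frac{1}{10728 i \sqrt{27277}} = - \frac{\left(- \frac{1}{27277}\right) i \sqrt{27277}}{10728} = \frac{i \sqrt{27277}}{292627656}$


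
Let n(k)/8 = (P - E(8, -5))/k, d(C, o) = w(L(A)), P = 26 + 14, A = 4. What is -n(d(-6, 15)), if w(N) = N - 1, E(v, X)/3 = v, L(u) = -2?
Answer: 128/3 ≈ 42.667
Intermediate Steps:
E(v, X) = 3*v
P = 40
w(N) = -1 + N
d(C, o) = -3 (d(C, o) = -1 - 2 = -3)
n(k) = 128/k (n(k) = 8*((40 - 3*8)/k) = 8*((40 - 1*24)/k) = 8*((40 - 24)/k) = 8*(16/k) = 128/k)
-n(d(-6, 15)) = -128/(-3) = -128*(-1)/3 = -1*(-128/3) = 128/3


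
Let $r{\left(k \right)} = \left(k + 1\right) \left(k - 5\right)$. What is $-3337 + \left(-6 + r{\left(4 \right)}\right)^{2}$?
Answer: $-3216$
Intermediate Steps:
$r{\left(k \right)} = \left(1 + k\right) \left(-5 + k\right)$
$-3337 + \left(-6 + r{\left(4 \right)}\right)^{2} = -3337 + \left(-6 - \left(21 - 16\right)\right)^{2} = -3337 + \left(-6 - 5\right)^{2} = -3337 + \left(-11\right)^{2} = -3337 + 121 = -3216$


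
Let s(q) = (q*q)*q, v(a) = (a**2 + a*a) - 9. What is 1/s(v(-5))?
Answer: 1/68921 ≈ 1.4509e-5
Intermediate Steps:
v(a) = -9 + 2*a**2 (v(a) = (a**2 + a**2) - 9 = 2*a**2 - 9 = -9 + 2*a**2)
s(q) = q**3 (s(q) = q**2*q = q**3)
1/s(v(-5)) = 1/((-9 + 2*(-5)**2)**3) = 1/((-9 + 2*25)**3) = 1/((-9 + 50)**3) = 1/(41**3) = 1/68921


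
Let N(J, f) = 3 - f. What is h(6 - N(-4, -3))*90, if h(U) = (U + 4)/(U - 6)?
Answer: -60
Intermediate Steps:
h(U) = (4 + U)/(-6 + U)
h(6 - N(-4, -3))*90 = ((4 + (6 - (3 - 1*(-3))))/(-6 + (6 - (3 - 1*(-3)))))*90 = ((4 + (6 - (3 + 3)))/(-6 + (6 - (3 + 3))))*90 = ((4 + (6 - 1*6))/(-6 + (6 - 1*6)))*90 = ((4 + (6 - 6))/(-6 + (6 - 6)))*90 = ((4 + 0)/(-6 + 0))*90 = (4/(-6))*90 = -⅙*4*90 = -⅔*90 = -60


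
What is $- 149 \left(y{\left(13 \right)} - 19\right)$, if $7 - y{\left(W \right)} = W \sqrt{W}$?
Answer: $1788 + 1937 \sqrt{13} \approx 8772.0$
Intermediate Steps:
$y{\left(W \right)} = 7 - W^{\frac{3}{2}}$ ($y{\left(W \right)} = 7 - W \sqrt{W} = 7 - W^{\frac{3}{2}}$)
$- 149 \left(y{\left(13 \right)} - 19\right) = - 149 \left(\left(7 - 13^{\frac{3}{2}}\right) - 19\right) = - 149 \left(\left(7 - 13 \sqrt{13}\right) - 19\right) = - 149 \left(-12 - 13 \sqrt{13}\right) = 1788 + 1937 \sqrt{13}$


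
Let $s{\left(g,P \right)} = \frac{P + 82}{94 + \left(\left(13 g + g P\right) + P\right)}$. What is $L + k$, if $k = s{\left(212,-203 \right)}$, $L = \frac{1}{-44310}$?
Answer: $\frac{1773707}{596545530} \approx 0.0029733$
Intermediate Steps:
$L = - \frac{1}{44310} \approx -2.2568 \cdot 10^{-5}$
$s{\left(g,P \right)} = \frac{82 + P}{94 + P + 13 g + P g}$ ($s{\left(g,P \right)} = \frac{82 + P}{94 + \left(\left(13 g + P g\right) + P\right)} = \frac{82 + P}{94 + \left(P + 13 g + P g\right)} = \frac{82 + P}{94 + P + 13 g + P g}$)
$k = \frac{121}{40389}$ ($k = \frac{82 - 203}{94 - 203 + 13 \cdot 212 - 43036} = \frac{1}{94 - 203 + 2756 - 43036} \left(-121\right) = \frac{1}{-40389} \left(-121\right) = \left(- \frac{1}{40389}\right) \left(-121\right) = \frac{121}{40389} \approx 0.0029959$)
$L + k = - \frac{1}{44310} + \frac{121}{40389} = \frac{1773707}{596545530}$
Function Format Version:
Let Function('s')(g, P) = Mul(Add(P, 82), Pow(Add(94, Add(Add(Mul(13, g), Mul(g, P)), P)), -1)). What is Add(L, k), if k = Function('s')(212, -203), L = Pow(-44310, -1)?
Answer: Rational(1773707, 596545530) ≈ 0.0029733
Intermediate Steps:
L = Rational(-1, 44310) ≈ -2.2568e-5
Function('s')(g, P) = Mul(Pow(Add(94, P, Mul(13, g), Mul(P, g)), -1), Add(82, P)) (Function('s')(g, P) = Mul(Add(82, P), Pow(Add(94, Add(Add(Mul(13, g), Mul(P, g)), P)), -1)) = Mul(Add(82, P), Pow(Add(94, Add(P, Mul(13, g), Mul(P, g))), -1)) = Mul(Add(82, P), Pow(Add(94, P, Mul(13, g), Mul(P, g)), -1)) = Mul(Pow(Add(94, P, Mul(13, g), Mul(P, g)), -1), Add(82, P)))
k = Rational(121, 40389) (k = Mul(Pow(Add(94, -203, Mul(13, 212), Mul(-203, 212)), -1), Add(82, -203)) = Mul(Pow(Add(94, -203, 2756, -43036), -1), -121) = Mul(Pow(-40389, -1), -121) = Mul(Rational(-1, 40389), -121) = Rational(121, 40389) ≈ 0.0029959)
Add(L, k) = Add(Rational(-1, 44310), Rational(121, 40389)) = Rational(1773707, 596545530)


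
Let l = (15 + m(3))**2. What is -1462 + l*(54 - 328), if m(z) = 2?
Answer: -80648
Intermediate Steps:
l = 289 (l = (15 + 2)**2 = 17**2 = 289)
-1462 + l*(54 - 328) = -1462 + 289*(54 - 328) = -1462 + 289*(-274) = -1462 - 79186 = -80648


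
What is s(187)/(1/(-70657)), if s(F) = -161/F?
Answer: 11375777/187 ≈ 60833.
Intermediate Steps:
s(187)/(1/(-70657)) = (-161/187)/(1/(-70657)) = (-161*1/187)/(-1/70657) = -161/187*(-70657) = 11375777/187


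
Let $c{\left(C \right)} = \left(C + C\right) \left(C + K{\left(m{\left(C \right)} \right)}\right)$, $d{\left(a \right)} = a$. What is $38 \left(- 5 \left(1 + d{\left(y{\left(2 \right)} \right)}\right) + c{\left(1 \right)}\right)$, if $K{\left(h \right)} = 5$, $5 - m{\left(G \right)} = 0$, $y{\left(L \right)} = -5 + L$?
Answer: $836$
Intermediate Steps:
$m{\left(G \right)} = 5$ ($m{\left(G \right)} = 5 - 0 = 5 + 0 = 5$)
$c{\left(C \right)} = 2 C \left(5 + C\right)$ ($c{\left(C \right)} = \left(C + C\right) \left(C + 5\right) = 2 C \left(5 + C\right)$)
$38 \left(- 5 \left(1 + d{\left(y{\left(2 \right)} \right)}\right) + c{\left(1 \right)}\right) = 38 \left(- 5 \left(1 + \left(-5 + 2\right)\right) + 2 \cdot 1 \left(5 + 1\right)\right) = 38 \left(- 5 \left(1 - 3\right) + 2 \cdot 1 \cdot 6\right) = 38 \left(\left(-5\right) \left(-2\right) + 12\right) = 38 \left(10 + 12\right) = 38 \cdot 22 = 836$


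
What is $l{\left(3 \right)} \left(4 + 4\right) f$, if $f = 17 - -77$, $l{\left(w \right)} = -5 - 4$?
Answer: $-6768$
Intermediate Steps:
$l{\left(w \right)} = -9$
$f = 94$ ($f = 17 + 77 = 94$)
$l{\left(3 \right)} \left(4 + 4\right) f = - 9 \left(4 + 4\right) 94 = \left(-9\right) 8 \cdot 94 = \left(-72\right) 94 = -6768$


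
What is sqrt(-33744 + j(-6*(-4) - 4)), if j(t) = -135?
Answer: I*sqrt(33879) ≈ 184.06*I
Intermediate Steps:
sqrt(-33744 + j(-6*(-4) - 4)) = sqrt(-33744 - 135) = sqrt(-33879) = I*sqrt(33879)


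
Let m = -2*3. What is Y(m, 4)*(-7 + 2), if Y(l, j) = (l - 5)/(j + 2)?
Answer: 55/6 ≈ 9.1667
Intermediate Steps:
m = -6
Y(l, j) = (-5 + l)/(2 + j)
Y(m, 4)*(-7 + 2) = ((-5 - 6)/(2 + 4))*(-7 + 2) = (-11/6)*(-5) = ((⅙)*(-11))*(-5) = -11/6*(-5) = 55/6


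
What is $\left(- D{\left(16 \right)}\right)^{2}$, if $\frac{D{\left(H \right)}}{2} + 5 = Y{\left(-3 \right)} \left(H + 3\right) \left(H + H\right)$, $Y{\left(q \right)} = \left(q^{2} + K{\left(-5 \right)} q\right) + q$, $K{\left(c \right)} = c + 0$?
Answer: $651576676$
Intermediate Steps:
$K{\left(c \right)} = c$
$Y{\left(q \right)} = q^{2} - 4 q$ ($Y{\left(q \right)} = \left(q^{2} - 5 q\right) + q = q^{2} - 4 q$)
$D{\left(H \right)} = -10 + 84 H \left(3 + H\right)$ ($D{\left(H \right)} = -10 + 2 - 3 \left(-4 - 3\right) \left(H + 3\right) \left(H + H\right) = -10 + 2 \left(-3\right) \left(-7\right) \left(3 + H\right) 2 H = -10 + 2 \cdot 21 \cdot 2 H \left(3 + H\right) = -10 + 2 \cdot 42 H \left(3 + H\right) = -10 + 84 H \left(3 + H\right)$)
$\left(- D{\left(16 \right)}\right)^{2} = \left(- (-10 + 84 \cdot 16^{2} + 252 \cdot 16)\right)^{2} = \left(- (-10 + 84 \cdot 256 + 4032)\right)^{2} = \left(- (-10 + 21504 + 4032)\right)^{2} = \left(\left(-1\right) 25526\right)^{2} = \left(-25526\right)^{2} = 651576676$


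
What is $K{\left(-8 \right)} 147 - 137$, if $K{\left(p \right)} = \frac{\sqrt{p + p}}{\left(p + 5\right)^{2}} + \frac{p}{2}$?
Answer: $-725 + \frac{196 i}{3} \approx -725.0 + 65.333 i$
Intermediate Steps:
$K{\left(p \right)} = \frac{p}{2} + \frac{\sqrt{2} \sqrt{p}}{\left(5 + p\right)^{2}}$ ($K{\left(p \right)} = \frac{\sqrt{2 p}}{\left(5 + p\right)^{2}} + p \frac{1}{2} = \frac{\sqrt{2} \sqrt{p}}{\left(5 + p\right)^{2}} + \frac{p}{2} = \frac{p}{2} + \frac{\sqrt{2} \sqrt{p}}{\left(5 + p\right)^{2}}$)
$K{\left(-8 \right)} 147 - 137 = \left(\frac{1}{2} \left(-8\right) + \frac{\sqrt{2} \sqrt{-8}}{\left(5 - 8\right)^{2}}\right) 147 - 137 = \left(-4 + \frac{\sqrt{2} \cdot 2 i \sqrt{2}}{9}\right) 147 - 137 = \left(-4 + \sqrt{2} \cdot 2 i \sqrt{2} \cdot \frac{1}{9}\right) 147 - 137 = \left(-4 + \frac{4 i}{9}\right) 147 - 137 = \left(-588 + \frac{196 i}{3}\right) - 137 = -725 + \frac{196 i}{3}$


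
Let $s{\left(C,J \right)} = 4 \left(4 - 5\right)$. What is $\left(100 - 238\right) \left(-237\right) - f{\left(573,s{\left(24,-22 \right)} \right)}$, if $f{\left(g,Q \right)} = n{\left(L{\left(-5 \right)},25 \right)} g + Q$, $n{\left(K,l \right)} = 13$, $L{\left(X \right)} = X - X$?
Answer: $25261$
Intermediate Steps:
$L{\left(X \right)} = 0$
$s{\left(C,J \right)} = -4$ ($s{\left(C,J \right)} = 4 \left(-1\right) = -4$)
$f{\left(g,Q \right)} = Q + 13 g$ ($f{\left(g,Q \right)} = 13 g + Q = Q + 13 g$)
$\left(100 - 238\right) \left(-237\right) - f{\left(573,s{\left(24,-22 \right)} \right)} = \left(100 - 238\right) \left(-237\right) - \left(-4 + 13 \cdot 573\right) = \left(-138\right) \left(-237\right) - \left(-4 + 7449\right) = 32706 - 7445 = 25261$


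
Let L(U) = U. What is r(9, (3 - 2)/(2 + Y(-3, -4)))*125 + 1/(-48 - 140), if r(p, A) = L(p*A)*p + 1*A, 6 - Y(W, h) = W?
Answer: 1926989/2068 ≈ 931.81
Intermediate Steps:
Y(W, h) = 6 - W
r(p, A) = A + A*p**2 (r(p, A) = (p*A)*p + 1*A = (A*p)*p + A = A*p**2 + A = A + A*p**2)
r(9, (3 - 2)/(2 + Y(-3, -4)))*125 + 1/(-48 - 140) = (((3 - 2)/(2 + (6 - 1*(-3))))*(1 + 9**2))*125 + 1/(-48 - 140) = ((1/(2 + (6 + 3)))*(1 + 81))*125 + 1/(-188) = ((1/(2 + 9))*82)*125 - 1/188 = ((1/11)*82)*125 - 1/188 = (82/11)*125 - 1/188 = 10250/11 - 1/188 = 1926989/2068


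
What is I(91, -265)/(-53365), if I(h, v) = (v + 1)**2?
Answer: -69696/53365 ≈ -1.3060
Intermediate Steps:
I(h, v) = (1 + v)**2
I(91, -265)/(-53365) = (1 - 265)**2/(-53365) = (-264)**2*(-1/53365) = 69696*(-1/53365) = -69696/53365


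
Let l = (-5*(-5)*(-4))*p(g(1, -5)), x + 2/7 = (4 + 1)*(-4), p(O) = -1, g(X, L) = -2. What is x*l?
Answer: -14200/7 ≈ -2028.6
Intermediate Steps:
x = -142/7 (x = -2/7 + (4 + 1)*(-4) = -2/7 + 5*(-4) = -2/7 - 20 = -142/7 ≈ -20.286)
l = 100 (l = (-5*(-5)*(-4))*(-1) = (25*(-4))*(-1) = -100*(-1) = 100)
x*l = -142/7*100 = -14200/7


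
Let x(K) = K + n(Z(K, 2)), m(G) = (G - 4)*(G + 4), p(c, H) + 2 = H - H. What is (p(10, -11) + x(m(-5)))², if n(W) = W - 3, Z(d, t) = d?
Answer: 169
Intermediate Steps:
p(c, H) = -2 (p(c, H) = -2 + (H - H) = -2 + 0 = -2)
n(W) = -3 + W
m(G) = (-4 + G)*(4 + G)
x(K) = -3 + 2*K (x(K) = K + (-3 + K) = -3 + 2*K)
(p(10, -11) + x(m(-5)))² = (-2 + (-3 + 2*(-16 + (-5)²)))² = (-2 + (-3 + 2*(-16 + 25)))² = (-2 + (-3 + 2*9))² = (-2 + (-3 + 18))² = (-2 + 15)² = 13² = 169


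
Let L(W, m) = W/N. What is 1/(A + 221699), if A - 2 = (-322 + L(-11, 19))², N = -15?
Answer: 225/73105486 ≈ 3.0777e-6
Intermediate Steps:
L(W, m) = -W/15 (L(W, m) = W/(-15) = W*(-1/15) = -W/15)
A = 23223211/225 (A = 2 + (-322 - 1/15*(-11))² = 2 + (-322 + 11/15)² = 2 + (-4819/15)² = 2 + 23222761/225 = 23223211/225 ≈ 1.0321e+5)
1/(A + 221699) = 1/(23223211/225 + 221699) = 1/(73105486/225) = 225/73105486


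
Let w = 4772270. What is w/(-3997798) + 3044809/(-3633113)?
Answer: -14755363753546/7262225942587 ≈ -2.0318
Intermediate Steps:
w/(-3997798) + 3044809/(-3633113) = 4772270/(-3997798) + 3044809/(-3633113) = 4772270*(-1/3997798) + 3044809*(-1/3633113) = -2386135/1998899 - 3044809/3633113 = -14755363753546/7262225942587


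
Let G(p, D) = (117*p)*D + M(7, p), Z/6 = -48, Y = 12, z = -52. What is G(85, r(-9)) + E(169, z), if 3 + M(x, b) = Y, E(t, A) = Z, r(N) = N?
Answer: -89784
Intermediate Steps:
Z = -288 (Z = 6*(-48) = -288)
E(t, A) = -288
M(x, b) = 9 (M(x, b) = -3 + 12 = 9)
G(p, D) = 9 + 117*D*p (G(p, D) = (117*p)*D + 9 = 117*D*p + 9 = 9 + 117*D*p)
G(85, r(-9)) + E(169, z) = (9 + 117*(-9)*85) - 288 = (9 - 89505) - 288 = -89496 - 288 = -89784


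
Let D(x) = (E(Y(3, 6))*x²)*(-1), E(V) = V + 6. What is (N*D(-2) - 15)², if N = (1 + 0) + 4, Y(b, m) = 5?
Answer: 55225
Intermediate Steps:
E(V) = 6 + V
N = 5 (N = 1 + 4 = 5)
D(x) = -11*x² (D(x) = ((6 + 5)*x²)*(-1) = (11*x²)*(-1) = -11*x²)
(N*D(-2) - 15)² = (5*(-11*(-2)²) - 15)² = (5*(-11*4) - 15)² = (5*(-44) - 15)² = (-220 - 15)² = (-235)² = 55225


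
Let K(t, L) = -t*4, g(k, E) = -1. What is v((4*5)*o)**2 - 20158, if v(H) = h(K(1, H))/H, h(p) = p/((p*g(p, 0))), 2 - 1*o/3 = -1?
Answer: -653119199/32400 ≈ -20158.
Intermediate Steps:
o = 9 (o = 6 - 3*(-1) = 6 + 3 = 9)
K(t, L) = -4*t
h(p) = -1 (h(p) = p/((p*(-1))) = p/((-p)) = p*(-1/p) = -1)
v(H) = -1/H
v((4*5)*o)**2 - 20158 = (-1/((4*5)*9))**2 - 20158 = (-1/(20*9))**2 - 20158 = (-1/180)**2 - 20158 = 1/32400 - 20158 = -653119199/32400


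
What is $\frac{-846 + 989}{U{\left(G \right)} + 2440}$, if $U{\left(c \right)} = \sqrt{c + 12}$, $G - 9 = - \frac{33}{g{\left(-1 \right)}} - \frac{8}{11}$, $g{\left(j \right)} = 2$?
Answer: $\frac{7676240}{130979117} - \frac{143 \sqrt{1826}}{130979117} \approx 0.05856$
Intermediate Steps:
$G = - \frac{181}{22}$ ($G = 9 - \left(\frac{8}{11} + \frac{33}{2}\right) = 9 - \frac{379}{22} = - \frac{181}{22} \approx -8.2273$)
$U{\left(c \right)} = \sqrt{12 + c}$
$\frac{-846 + 989}{U{\left(G \right)} + 2440} = \frac{-846 + 989}{\sqrt{12 - \frac{181}{22}} + 2440} = \frac{143}{\sqrt{\frac{83}{22}} + 2440} = \frac{143}{\frac{\sqrt{1826}}{22} + 2440} = \frac{143}{2440 + \frac{\sqrt{1826}}{22}}$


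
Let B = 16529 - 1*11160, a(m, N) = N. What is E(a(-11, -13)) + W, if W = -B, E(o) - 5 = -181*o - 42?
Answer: -3053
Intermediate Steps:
B = 5369 (B = 16529 - 11160 = 5369)
E(o) = -37 - 181*o (E(o) = 5 + (-181*o - 42) = 5 + (-42 - 181*o) = -37 - 181*o)
W = -5369 (W = -1*5369 = -5369)
E(a(-11, -13)) + W = (-37 - 181*(-13)) - 5369 = (-37 + 2353) - 5369 = 2316 - 5369 = -3053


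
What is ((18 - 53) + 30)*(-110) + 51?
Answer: 601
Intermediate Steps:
((18 - 53) + 30)*(-110) + 51 = (-35 + 30)*(-110) + 51 = -5*(-110) + 51 = 550 + 51 = 601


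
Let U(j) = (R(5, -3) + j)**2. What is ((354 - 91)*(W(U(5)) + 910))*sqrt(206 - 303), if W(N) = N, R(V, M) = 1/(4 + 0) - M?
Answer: 4115687*I*sqrt(97)/16 ≈ 2.5334e+6*I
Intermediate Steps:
R(V, M) = 1/4 - M
U(j) = (13/4 + j)**2 (U(j) = ((1/4 - 1*(-3)) + j)**2 = ((1/4 + 3) + j)**2 = (13/4 + j)**2)
((354 - 91)*(W(U(5)) + 910))*sqrt(206 - 303) = ((354 - 91)*((13 + 4*5)**2/16 + 910))*sqrt(206 - 303) = (263*((13 + 20)**2/16 + 910))*sqrt(-97) = (263*((1/16)*33**2 + 910))*(I*sqrt(97)) = (263*((1/16)*1089 + 910))*(I*sqrt(97)) = (263*(1089/16 + 910))*(I*sqrt(97)) = (263*(15649/16))*(I*sqrt(97)) = 4115687*(I*sqrt(97))/16 = 4115687*I*sqrt(97)/16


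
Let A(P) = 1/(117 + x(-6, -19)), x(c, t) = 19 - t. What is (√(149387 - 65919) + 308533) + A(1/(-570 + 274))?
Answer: 47822616/155 + 2*√20867 ≈ 3.0882e+5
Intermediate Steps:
A(P) = 1/155 (A(P) = 1/(117 + (19 - 1*(-19))) = 1/(117 + (19 + 19)) = 1/(117 + 38) = 1/155)
(√(149387 - 65919) + 308533) + A(1/(-570 + 274)) = (√(149387 - 65919) + 308533) + 1/155 = (√83468 + 308533) + 1/155 = (2*√20867 + 308533) + 1/155 = (308533 + 2*√20867) + 1/155 = 47822616/155 + 2*√20867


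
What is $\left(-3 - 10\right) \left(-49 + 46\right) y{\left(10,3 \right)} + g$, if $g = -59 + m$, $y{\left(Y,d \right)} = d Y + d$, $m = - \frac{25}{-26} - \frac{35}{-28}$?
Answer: $\frac{63971}{52} \approx 1230.2$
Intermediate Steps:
$m = \frac{115}{52}$ ($m = \left(-25\right) \left(- \frac{1}{26}\right) - - \frac{5}{4} = \frac{25}{26} + \frac{5}{4} = \frac{115}{52} \approx 2.2115$)
$y{\left(Y,d \right)} = d + Y d$ ($y{\left(Y,d \right)} = Y d + d = d + Y d$)
$g = - \frac{2953}{52}$ ($g = -59 + \frac{115}{52} = - \frac{2953}{52} \approx -56.788$)
$\left(-3 - 10\right) \left(-49 + 46\right) y{\left(10,3 \right)} + g = \left(-3 - 10\right) \left(-49 + 46\right) 3 \left(1 + 10\right) - \frac{2953}{52} = \left(-13\right) \left(-3\right) 3 \cdot 11 - \frac{2953}{52} = 39 \cdot 33 - \frac{2953}{52} = 1287 - \frac{2953}{52} = \frac{63971}{52}$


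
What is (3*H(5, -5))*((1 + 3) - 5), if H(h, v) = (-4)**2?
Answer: -48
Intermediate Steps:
H(h, v) = 16
(3*H(5, -5))*((1 + 3) - 5) = (3*16)*((1 + 3) - 5) = 48*(4 - 5) = 48*(-1) = -48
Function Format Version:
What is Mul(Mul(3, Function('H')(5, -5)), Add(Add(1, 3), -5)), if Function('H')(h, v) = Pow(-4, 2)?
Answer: -48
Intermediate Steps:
Function('H')(h, v) = 16
Mul(Mul(3, Function('H')(5, -5)), Add(Add(1, 3), -5)) = Mul(Mul(3, 16), Add(Add(1, 3), -5)) = Mul(48, Add(4, -5)) = Mul(48, -1) = -48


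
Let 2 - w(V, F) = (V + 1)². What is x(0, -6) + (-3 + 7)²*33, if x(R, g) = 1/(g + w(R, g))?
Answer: 2639/5 ≈ 527.80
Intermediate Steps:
w(V, F) = 2 - (1 + V)² (w(V, F) = 2 - (V + 1)² = 2 - (1 + V)²)
x(R, g) = 1/(2 + g - (1 + R)²) (x(R, g) = 1/(g + (2 - (1 + R)²)) = 1/(2 + g - (1 + R)²))
x(0, -6) + (-3 + 7)²*33 = 1/(2 - 6 - (1 + 0)²) + (-3 + 7)²*33 = 1/(2 - 6 - 1*1²) + 4²*33 = 1/(2 - 6 - 1*1) + 16*33 = 1/(2 - 6 - 1) + 528 = 1/(-5) + 528 = -⅕ + 528 = 2639/5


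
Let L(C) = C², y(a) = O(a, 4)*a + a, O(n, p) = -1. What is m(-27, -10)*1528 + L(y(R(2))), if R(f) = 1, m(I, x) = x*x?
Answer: 152800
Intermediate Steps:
m(I, x) = x²
y(a) = 0 (y(a) = -a + a = 0)
m(-27, -10)*1528 + L(y(R(2))) = (-10)²*1528 + 0² = 100*1528 + 0 = 152800 + 0 = 152800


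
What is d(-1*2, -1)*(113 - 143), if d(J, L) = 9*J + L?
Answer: 570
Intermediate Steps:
d(J, L) = L + 9*J
d(-1*2, -1)*(113 - 143) = (-1 + 9*(-1*2))*(113 - 143) = (-1 + 9*(-2))*(-30) = (-1 - 18)*(-30) = -19*(-30) = 570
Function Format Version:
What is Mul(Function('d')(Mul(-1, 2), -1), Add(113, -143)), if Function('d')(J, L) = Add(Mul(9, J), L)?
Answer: 570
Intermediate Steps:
Function('d')(J, L) = Add(L, Mul(9, J))
Mul(Function('d')(Mul(-1, 2), -1), Add(113, -143)) = Mul(Add(-1, Mul(9, Mul(-1, 2))), Add(113, -143)) = Mul(Add(-1, Mul(9, -2)), -30) = Mul(Add(-1, -18), -30) = Mul(-19, -30) = 570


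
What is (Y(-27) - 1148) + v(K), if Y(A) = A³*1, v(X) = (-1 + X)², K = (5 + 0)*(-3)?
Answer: -20575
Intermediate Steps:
K = -15 (K = 5*(-3) = -15)
Y(A) = A³
(Y(-27) - 1148) + v(K) = ((-27)³ - 1148) + (-1 - 15)² = (-19683 - 1148) + (-16)² = -20831 + 256 = -20575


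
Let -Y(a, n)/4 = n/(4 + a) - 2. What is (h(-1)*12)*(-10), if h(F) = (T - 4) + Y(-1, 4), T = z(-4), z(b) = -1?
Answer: 280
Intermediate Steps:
Y(a, n) = 8 - 4*n/(4 + a) (Y(a, n) = -4*(n/(4 + a) - 2) = -4*(-2 + n/(4 + a)) = 8 - 4*n/(4 + a))
T = -1
h(F) = -7/3 (h(F) = (-1 - 4) + 4*(8 - 1*4 + 2*(-1))/(4 - 1) = -5 + 4*(8 - 4 - 2)/3 = -5 + 4*(⅓)*2 = -5 + 8/3 = -7/3)
(h(-1)*12)*(-10) = -7/3*12*(-10) = -28*(-10) = 280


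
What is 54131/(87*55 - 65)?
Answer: 54131/4720 ≈ 11.468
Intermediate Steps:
54131/(87*55 - 65) = 54131/(4785 - 65) = 54131/4720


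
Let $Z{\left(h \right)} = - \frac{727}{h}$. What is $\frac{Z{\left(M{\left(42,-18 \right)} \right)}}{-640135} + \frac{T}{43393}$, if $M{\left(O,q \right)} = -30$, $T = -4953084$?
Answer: $- \frac{95119304336911}{833321341650} \approx -114.14$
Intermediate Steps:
$\frac{Z{\left(M{\left(42,-18 \right)} \right)}}{-640135} + \frac{T}{43393} = \frac{\left(-727\right) \frac{1}{-30}}{-640135} - \frac{4953084}{43393} = \left(-727\right) \left(- \frac{1}{30}\right) \left(- \frac{1}{640135}\right) - \frac{4953084}{43393} = \frac{727}{30} \left(- \frac{1}{640135}\right) - \frac{4953084}{43393} = - \frac{727}{19204050} - \frac{4953084}{43393} = - \frac{95119304336911}{833321341650}$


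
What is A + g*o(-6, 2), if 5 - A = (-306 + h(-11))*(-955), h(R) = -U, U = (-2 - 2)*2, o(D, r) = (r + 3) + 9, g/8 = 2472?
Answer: -7721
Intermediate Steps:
g = 19776 (g = 8*2472 = 19776)
o(D, r) = 12 + r (o(D, r) = (3 + r) + 9 = 12 + r)
U = -8 (U = -4*2 = -8)
h(R) = 8 (h(R) = -1*(-8) = 8)
A = -284585 (A = 5 - (-306 + 8)*(-955) = 5 - (-298)*(-955) = 5 - 1*284590 = 5 - 284590 = -284585)
A + g*o(-6, 2) = -284585 + 19776*(12 + 2) = -284585 + 19776*14 = -284585 + 276864 = -7721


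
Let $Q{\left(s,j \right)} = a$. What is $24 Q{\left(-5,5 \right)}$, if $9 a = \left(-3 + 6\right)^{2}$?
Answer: $24$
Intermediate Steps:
$a = 1$ ($a = \frac{\left(-3 + 6\right)^{2}}{9} = \frac{3^{2}}{9} = \frac{1}{9} \cdot 9 = 1$)
$Q{\left(s,j \right)} = 1$
$24 Q{\left(-5,5 \right)} = 24 \cdot 1 = 24$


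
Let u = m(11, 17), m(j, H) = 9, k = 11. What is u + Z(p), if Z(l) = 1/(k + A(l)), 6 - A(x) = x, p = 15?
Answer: 19/2 ≈ 9.5000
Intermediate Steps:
A(x) = 6 - x
Z(l) = 1/(17 - l) (Z(l) = 1/(11 + (6 - l)) = 1/(17 - l))
u = 9
u + Z(p) = 9 - 1/(-17 + 15) = 9 - 1/(-2) = 9 - 1*(-½) = 9 + ½ = 19/2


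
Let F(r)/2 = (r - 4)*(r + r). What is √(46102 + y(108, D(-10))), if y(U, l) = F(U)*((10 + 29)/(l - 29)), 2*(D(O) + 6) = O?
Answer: √57430/5 ≈ 47.929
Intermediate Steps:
D(O) = -6 + O/2
F(r) = 4*r*(-4 + r) (F(r) = 2*((r - 4)*(r + r)) = 2*((-4 + r)*(2*r)) = 2*(2*r*(-4 + r)) = 4*r*(-4 + r))
y(U, l) = 156*U*(-4 + U)/(-29 + l) (y(U, l) = (4*U*(-4 + U))*((10 + 29)/(l - 29)) = (4*U*(-4 + U))*(39/(-29 + l)) = 156*U*(-4 + U)/(-29 + l))
√(46102 + y(108, D(-10))) = √(46102 + 156*108*(-4 + 108)/(-29 + (-6 + (½)*(-10)))) = √(46102 + 156*108*104/(-29 + (-6 - 5))) = √(46102 + 156*108*104/(-29 - 11)) = √(46102 + 156*108*104/(-40)) = √(46102 + 156*108*(-1/40)*104) = √(46102 - 219024/5) = √(11486/5) = √57430/5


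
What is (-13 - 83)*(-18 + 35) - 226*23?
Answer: -6830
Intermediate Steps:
(-13 - 83)*(-18 + 35) - 226*23 = -96*17 - 5198 = -1632 - 5198 = -6830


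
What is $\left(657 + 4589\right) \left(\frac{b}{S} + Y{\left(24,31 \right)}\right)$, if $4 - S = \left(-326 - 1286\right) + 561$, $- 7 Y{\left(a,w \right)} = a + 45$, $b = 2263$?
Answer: $- \frac{298780684}{7385} \approx -40458.0$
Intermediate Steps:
$Y{\left(a,w \right)} = - \frac{45}{7} - \frac{a}{7}$ ($Y{\left(a,w \right)} = - \frac{a + 45}{7} = - \frac{45 + a}{7} = - \frac{45}{7} - \frac{a}{7}$)
$S = 1055$ ($S = 4 - \left(\left(-326 - 1286\right) + 561\right) = 4 - \left(-1612 + 561\right) = 4 - -1051 = 4 + 1051 = 1055$)
$\left(657 + 4589\right) \left(\frac{b}{S} + Y{\left(24,31 \right)}\right) = \left(657 + 4589\right) \left(\frac{2263}{1055} - \frac{69}{7}\right) = 5246 \left(2263 \cdot \frac{1}{1055} - \frac{69}{7}\right) = 5246 \left(\frac{2263}{1055} - \frac{69}{7}\right) = 5246 \left(- \frac{56954}{7385}\right) = - \frac{298780684}{7385}$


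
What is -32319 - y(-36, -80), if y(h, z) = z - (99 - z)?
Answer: -32060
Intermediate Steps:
y(h, z) = -99 + 2*z (y(h, z) = z + (-99 + z) = -99 + 2*z)
-32319 - y(-36, -80) = -32319 - (-99 + 2*(-80)) = -32319 - (-99 - 160) = -32319 - 1*(-259) = -32319 + 259 = -32060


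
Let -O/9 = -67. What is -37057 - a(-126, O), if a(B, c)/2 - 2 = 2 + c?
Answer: -38271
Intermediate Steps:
O = 603 (O = -9*(-67) = 603)
a(B, c) = 8 + 2*c (a(B, c) = 4 + 2*(2 + c) = 4 + (4 + 2*c) = 8 + 2*c)
-37057 - a(-126, O) = -37057 - (8 + 2*603) = -37057 - (8 + 1206) = -37057 - 1*1214 = -37057 - 1214 = -38271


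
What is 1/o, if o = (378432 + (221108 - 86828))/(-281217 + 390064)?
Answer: 108847/512712 ≈ 0.21230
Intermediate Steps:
o = 512712/108847 (o = (378432 + 134280)/108847 = 512712*(1/108847) = 512712/108847 ≈ 4.7104)
1/o = 1/(512712/108847) = 108847/512712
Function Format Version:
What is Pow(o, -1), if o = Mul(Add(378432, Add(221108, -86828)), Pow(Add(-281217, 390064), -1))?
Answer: Rational(108847, 512712) ≈ 0.21230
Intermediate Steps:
o = Rational(512712, 108847) (o = Mul(Add(378432, 134280), Pow(108847, -1)) = Mul(512712, Rational(1, 108847)) = Rational(512712, 108847) ≈ 4.7104)
Pow(o, -1) = Pow(Rational(512712, 108847), -1) = Rational(108847, 512712)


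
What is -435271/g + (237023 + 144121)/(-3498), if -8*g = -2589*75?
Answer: -14364876644/113204025 ≈ -126.89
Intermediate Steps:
g = 194175/8 (g = -(-2589)*75/8 = -⅛*(-194175) = 194175/8 ≈ 24272.)
-435271/g + (237023 + 144121)/(-3498) = -435271/194175/8 + (237023 + 144121)/(-3498) = -435271*8/194175 + 381144*(-1/3498) = -3482168/194175 - 63524/583 = -14364876644/113204025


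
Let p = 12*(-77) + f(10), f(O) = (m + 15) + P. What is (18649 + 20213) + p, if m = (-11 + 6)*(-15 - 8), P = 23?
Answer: 38091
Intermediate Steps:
m = 115 (m = -5*(-23) = 115)
f(O) = 153 (f(O) = (115 + 15) + 23 = 130 + 23 = 153)
p = -771 (p = 12*(-77) + 153 = -924 + 153 = -771)
(18649 + 20213) + p = (18649 + 20213) - 771 = 38862 - 771 = 38091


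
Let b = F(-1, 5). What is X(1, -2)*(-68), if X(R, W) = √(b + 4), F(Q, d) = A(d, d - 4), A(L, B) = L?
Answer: -204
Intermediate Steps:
F(Q, d) = d
b = 5
X(R, W) = 3 (X(R, W) = √(5 + 4) = √9 = 3)
X(1, -2)*(-68) = 3*(-68) = -204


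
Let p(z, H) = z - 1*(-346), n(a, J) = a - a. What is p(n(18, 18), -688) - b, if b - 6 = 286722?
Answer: -286382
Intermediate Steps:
n(a, J) = 0
b = 286728 (b = 6 + 286722 = 286728)
p(z, H) = 346 + z (p(z, H) = z + 346 = 346 + z)
p(n(18, 18), -688) - b = (346 + 0) - 1*286728 = 346 - 286728 = -286382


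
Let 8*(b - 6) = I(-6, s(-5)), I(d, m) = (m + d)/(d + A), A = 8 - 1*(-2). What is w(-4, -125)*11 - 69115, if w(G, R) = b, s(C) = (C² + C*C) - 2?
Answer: -1104553/16 ≈ -69035.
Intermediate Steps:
A = 10 (A = 8 + 2 = 10)
s(C) = -2 + 2*C² (s(C) = (C² + C²) - 2 = 2*C² - 2 = -2 + 2*C²)
I(d, m) = (d + m)/(10 + d) (I(d, m) = (m + d)/(d + 10) = (d + m)/(10 + d))
b = 117/16 (b = 6 + ((-6 + (-2 + 2*(-5)²))/(10 - 6))/8 = 6 + ((-6 + (-2 + 2*25))/4)/8 = 6 + ((-6 + (-2 + 50))/4)/8 = 6 + ((-6 + 48)/4)/8 = 6 + ((¼)*42)/8 = 6 + (⅛)*(21/2) = 6 + 21/16 = 117/16 ≈ 7.3125)
w(G, R) = 117/16
w(-4, -125)*11 - 69115 = (117/16)*11 - 69115 = 1287/16 - 69115 = -1104553/16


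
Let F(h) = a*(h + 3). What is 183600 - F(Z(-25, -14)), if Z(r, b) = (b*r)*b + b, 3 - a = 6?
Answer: 168867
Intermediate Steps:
a = -3 (a = 3 - 1*6 = 3 - 6 = -3)
Z(r, b) = b + r*b**2 (Z(r, b) = r*b**2 + b = b + r*b**2)
F(h) = -9 - 3*h (F(h) = -3*(h + 3) = -3*(3 + h) = -9 - 3*h)
183600 - F(Z(-25, -14)) = 183600 - (-9 - (-42)*(1 - 14*(-25))) = 183600 - (-9 - (-42)*(1 + 350)) = 183600 - (-9 - (-42)*351) = 183600 - (-9 - 3*(-4914)) = 183600 - (-9 + 14742) = 183600 - 1*14733 = 183600 - 14733 = 168867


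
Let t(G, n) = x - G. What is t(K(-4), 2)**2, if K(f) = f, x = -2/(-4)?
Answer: 81/4 ≈ 20.250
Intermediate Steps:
x = 1/2 (x = -2*(-1/4) = 1/2 ≈ 0.50000)
t(G, n) = 1/2 - G
t(K(-4), 2)**2 = (1/2 - 1*(-4))**2 = (1/2 + 4)**2 = (9/2)**2 = 81/4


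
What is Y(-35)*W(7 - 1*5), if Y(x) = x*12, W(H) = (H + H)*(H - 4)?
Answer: 3360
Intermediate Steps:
W(H) = 2*H*(-4 + H) (W(H) = (2*H)*(-4 + H) = 2*H*(-4 + H))
Y(x) = 12*x
Y(-35)*W(7 - 1*5) = (12*(-35))*(2*(7 - 1*5)*(-4 + (7 - 1*5))) = -840*(7 - 5)*(-4 + (7 - 5)) = -840*2*(-4 + 2) = -840*2*(-2) = -420*(-8) = 3360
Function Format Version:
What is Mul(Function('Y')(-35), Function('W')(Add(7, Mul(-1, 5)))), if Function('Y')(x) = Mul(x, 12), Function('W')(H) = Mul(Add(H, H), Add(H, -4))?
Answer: 3360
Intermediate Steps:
Function('W')(H) = Mul(2, H, Add(-4, H)) (Function('W')(H) = Mul(Mul(2, H), Add(-4, H)) = Mul(2, H, Add(-4, H)))
Function('Y')(x) = Mul(12, x)
Mul(Function('Y')(-35), Function('W')(Add(7, Mul(-1, 5)))) = Mul(Mul(12, -35), Mul(2, Add(7, Mul(-1, 5)), Add(-4, Add(7, Mul(-1, 5))))) = Mul(-420, Mul(2, Add(7, -5), Add(-4, Add(7, -5)))) = Mul(-420, Mul(2, 2, Add(-4, 2))) = Mul(-420, Mul(2, 2, -2)) = Mul(-420, -8) = 3360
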